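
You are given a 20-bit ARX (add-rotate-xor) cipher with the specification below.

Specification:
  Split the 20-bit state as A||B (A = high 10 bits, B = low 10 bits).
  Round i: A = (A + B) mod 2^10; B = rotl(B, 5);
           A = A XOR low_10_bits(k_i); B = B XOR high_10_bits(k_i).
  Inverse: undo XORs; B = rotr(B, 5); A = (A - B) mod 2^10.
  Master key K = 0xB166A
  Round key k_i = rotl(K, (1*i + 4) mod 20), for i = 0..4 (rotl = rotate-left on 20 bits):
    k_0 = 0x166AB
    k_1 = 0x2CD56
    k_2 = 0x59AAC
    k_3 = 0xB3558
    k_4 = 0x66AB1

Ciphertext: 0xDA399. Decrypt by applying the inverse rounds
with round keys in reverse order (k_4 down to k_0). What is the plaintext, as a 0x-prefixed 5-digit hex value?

s_0 = ciphertext = 0xDA399
s_1 = InvRound(s_0, k_4) = 0x5A470
s_2 = InvRound(s_1, k_3) = 0x1F3B5
s_3 = InvRound(s_2, k_2) = 0x16A76
s_4 = InvRound(s_3, k_1) = 0x158B6
s_5 = InvRound(s_4, k_0) = 0x459E7

0x459E7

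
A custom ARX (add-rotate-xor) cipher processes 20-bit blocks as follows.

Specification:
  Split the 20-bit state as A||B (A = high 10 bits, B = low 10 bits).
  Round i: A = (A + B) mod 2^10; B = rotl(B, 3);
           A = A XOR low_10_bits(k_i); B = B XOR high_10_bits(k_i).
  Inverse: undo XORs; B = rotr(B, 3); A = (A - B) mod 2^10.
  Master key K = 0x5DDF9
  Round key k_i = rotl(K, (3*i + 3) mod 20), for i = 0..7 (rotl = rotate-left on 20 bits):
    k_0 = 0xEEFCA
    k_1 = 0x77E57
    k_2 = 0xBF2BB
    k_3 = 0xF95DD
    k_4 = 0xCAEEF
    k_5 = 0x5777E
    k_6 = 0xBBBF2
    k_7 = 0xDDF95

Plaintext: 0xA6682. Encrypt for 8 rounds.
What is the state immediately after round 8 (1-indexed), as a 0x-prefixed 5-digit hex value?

0x330E8

s_0 = plaintext = 0xA6682
s_1 = Round(s_0, k_0) = 0xB47AE
s_2 = Round(s_1, k_1) = 0x0A0A8
s_3 = Round(s_2, k_2) = 0x9AFBD
s_4 = Round(s_3, k_3) = 0xFD60A
s_5 = Round(s_4, k_4) = 0xC437F
s_6 = Round(s_5, k_5) = 0x7C6A3
s_7 = Round(s_6, k_6) = 0xD9BF3
s_8 = Round(s_7, k_7) = 0x330E8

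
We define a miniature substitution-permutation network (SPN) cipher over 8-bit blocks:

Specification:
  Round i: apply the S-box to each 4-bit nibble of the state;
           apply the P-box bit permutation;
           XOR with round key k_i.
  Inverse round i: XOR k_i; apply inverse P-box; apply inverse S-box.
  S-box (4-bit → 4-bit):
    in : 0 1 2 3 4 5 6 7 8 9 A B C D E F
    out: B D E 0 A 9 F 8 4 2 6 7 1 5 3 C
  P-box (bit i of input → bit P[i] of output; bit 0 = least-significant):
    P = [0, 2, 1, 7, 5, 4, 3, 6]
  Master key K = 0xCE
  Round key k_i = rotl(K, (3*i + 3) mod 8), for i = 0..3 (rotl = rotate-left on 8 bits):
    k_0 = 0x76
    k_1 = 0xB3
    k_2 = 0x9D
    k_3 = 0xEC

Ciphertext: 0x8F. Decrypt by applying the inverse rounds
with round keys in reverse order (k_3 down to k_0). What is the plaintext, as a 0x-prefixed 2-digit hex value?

0x38

s_0 = ciphertext = 0x8F
s_1 = InvRound(s_0, k_3) = 0x5D
s_2 = InvRound(s_1, k_2) = 0x77
s_3 = InvRound(s_2, k_1) = 0x74
s_4 = InvRound(s_3, k_0) = 0x38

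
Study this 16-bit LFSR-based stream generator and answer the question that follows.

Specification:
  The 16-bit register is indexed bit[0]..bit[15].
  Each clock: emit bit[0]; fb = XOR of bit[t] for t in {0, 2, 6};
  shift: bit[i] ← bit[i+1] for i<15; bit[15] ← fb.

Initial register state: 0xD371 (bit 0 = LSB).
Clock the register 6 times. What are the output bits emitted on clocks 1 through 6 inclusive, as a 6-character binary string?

reg_0 = 0xD371
clock 1: out=1, reg = 0x69B8
clock 2: out=0, reg = 0x34DC
clock 3: out=0, reg = 0x1A6E
clock 4: out=0, reg = 0x0D37
clock 5: out=1, reg = 0x069B
clock 6: out=1, reg = 0x834D

100011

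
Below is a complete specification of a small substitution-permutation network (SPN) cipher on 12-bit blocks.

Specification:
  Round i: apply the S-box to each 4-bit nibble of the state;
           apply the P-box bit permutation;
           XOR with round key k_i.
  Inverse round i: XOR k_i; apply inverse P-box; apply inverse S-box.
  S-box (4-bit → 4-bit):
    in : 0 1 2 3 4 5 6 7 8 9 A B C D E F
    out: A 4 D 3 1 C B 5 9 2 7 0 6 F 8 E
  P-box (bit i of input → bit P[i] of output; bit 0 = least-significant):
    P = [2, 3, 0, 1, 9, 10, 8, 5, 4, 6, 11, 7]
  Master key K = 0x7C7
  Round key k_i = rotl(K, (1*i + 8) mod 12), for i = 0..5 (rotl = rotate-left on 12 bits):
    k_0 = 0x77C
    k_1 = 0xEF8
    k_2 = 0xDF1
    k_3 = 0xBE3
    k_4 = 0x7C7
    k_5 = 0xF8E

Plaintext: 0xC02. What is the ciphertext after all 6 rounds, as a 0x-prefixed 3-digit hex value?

s_0 = plaintext = 0xC02
s_1 = Round(s_0, k_0) = 0xB1B
s_2 = Round(s_1, k_1) = 0xFF8
s_3 = Round(s_2, k_2) = 0x017
s_4 = Round(s_3, k_3) = 0xA26
s_5 = Round(s_4, k_4) = 0xCB9
s_6 = Round(s_5, k_5) = 0x7C6

0x7C6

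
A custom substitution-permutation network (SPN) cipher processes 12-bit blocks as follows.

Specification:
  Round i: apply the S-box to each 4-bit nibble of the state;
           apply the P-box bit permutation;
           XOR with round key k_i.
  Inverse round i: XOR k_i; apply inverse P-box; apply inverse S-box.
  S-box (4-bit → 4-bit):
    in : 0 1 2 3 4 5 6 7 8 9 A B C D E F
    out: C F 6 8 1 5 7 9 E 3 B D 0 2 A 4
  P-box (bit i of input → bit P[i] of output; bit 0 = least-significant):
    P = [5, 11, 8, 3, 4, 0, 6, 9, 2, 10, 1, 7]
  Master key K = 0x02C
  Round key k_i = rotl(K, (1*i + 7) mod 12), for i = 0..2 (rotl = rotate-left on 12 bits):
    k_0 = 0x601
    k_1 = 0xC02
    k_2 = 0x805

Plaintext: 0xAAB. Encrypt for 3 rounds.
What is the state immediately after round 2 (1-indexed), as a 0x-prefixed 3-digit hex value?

0xAD4

s_0 = plaintext = 0xAAB
s_1 = Round(s_0, k_0) = 0x1BC
s_2 = Round(s_1, k_1) = 0xAD4
s_3 = Round(s_2, k_2) = 0xCA0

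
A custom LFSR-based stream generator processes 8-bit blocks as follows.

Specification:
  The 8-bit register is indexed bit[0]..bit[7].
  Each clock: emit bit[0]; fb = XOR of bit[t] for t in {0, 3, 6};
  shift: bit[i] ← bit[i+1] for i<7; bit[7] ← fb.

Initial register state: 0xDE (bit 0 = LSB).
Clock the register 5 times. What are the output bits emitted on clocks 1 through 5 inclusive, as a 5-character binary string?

01111

reg_0 = 0xDE
clock 1: out=0, reg = 0x6F
clock 2: out=1, reg = 0xB7
clock 3: out=1, reg = 0xDB
clock 4: out=1, reg = 0xED
clock 5: out=1, reg = 0xF6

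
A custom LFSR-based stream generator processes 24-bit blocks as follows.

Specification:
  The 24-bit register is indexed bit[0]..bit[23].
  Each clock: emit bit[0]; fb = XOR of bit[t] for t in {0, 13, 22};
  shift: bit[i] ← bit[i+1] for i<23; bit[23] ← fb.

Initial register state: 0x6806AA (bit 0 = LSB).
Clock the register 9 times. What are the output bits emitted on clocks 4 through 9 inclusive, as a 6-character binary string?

reg_0 = 0x6806AA
clock 1: out=0, reg = 0xB40355
clock 2: out=1, reg = 0xDA01AA
clock 3: out=0, reg = 0xED00D5
clock 4: out=1, reg = 0x76806A
clock 5: out=0, reg = 0xBB4035
clock 6: out=1, reg = 0xDDA01A
clock 7: out=0, reg = 0x6ED00D
clock 8: out=1, reg = 0x376806
clock 9: out=0, reg = 0x9BB403

101010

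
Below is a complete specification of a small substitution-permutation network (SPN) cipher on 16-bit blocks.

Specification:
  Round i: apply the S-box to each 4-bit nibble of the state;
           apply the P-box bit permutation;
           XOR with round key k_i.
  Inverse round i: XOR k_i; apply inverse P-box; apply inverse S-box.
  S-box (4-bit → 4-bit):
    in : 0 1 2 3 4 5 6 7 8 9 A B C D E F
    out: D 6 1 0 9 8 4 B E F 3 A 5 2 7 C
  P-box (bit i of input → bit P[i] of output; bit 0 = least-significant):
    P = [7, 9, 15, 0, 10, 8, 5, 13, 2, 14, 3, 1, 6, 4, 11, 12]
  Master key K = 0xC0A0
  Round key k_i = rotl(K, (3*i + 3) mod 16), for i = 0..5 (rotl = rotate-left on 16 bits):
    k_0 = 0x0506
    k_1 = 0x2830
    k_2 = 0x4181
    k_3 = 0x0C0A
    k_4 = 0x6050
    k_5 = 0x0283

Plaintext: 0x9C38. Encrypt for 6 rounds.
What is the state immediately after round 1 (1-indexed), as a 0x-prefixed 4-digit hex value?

s_0 = plaintext = 0x9C38
s_1 = Round(s_0, k_0) = 0x9F5B
s_2 = Round(s_1, k_1) = 0x126B
s_3 = Round(s_2, k_2) = 0x4BB4
s_4 = Round(s_3, k_3) = 0x7DC9
s_5 = Round(s_4, k_4) = 0xB6A1
s_6 = Round(s_5, k_5) = 0x959B

0x9F5B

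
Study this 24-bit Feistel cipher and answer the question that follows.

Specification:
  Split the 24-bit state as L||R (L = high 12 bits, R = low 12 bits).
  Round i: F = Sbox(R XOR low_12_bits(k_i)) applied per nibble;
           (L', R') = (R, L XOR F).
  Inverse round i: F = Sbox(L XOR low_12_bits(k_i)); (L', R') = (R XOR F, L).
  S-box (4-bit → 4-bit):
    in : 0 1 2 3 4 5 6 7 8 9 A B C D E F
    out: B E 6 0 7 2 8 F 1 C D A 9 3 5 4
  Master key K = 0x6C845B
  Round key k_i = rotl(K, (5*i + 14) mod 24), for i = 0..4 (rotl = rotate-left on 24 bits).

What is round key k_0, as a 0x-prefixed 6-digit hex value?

0x16DB21

K = 0x6C845B
k_0 = rotl(K, (5*0+14) mod 24) = rotl(K, 14) = 0x16DB21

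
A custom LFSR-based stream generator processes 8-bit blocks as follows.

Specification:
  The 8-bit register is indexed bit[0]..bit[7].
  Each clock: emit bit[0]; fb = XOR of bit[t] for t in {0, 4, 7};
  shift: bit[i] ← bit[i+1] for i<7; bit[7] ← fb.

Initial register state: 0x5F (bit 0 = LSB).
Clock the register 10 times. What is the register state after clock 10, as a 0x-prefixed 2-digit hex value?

0x45

reg_0 = 0x5F
clock 1: out=1, reg = 0x2F
clock 2: out=1, reg = 0x97
clock 3: out=1, reg = 0xCB
clock 4: out=1, reg = 0x65
clock 5: out=1, reg = 0xB2
clock 6: out=0, reg = 0x59
clock 7: out=1, reg = 0x2C
clock 8: out=0, reg = 0x16
clock 9: out=0, reg = 0x8B
clock 10: out=1, reg = 0x45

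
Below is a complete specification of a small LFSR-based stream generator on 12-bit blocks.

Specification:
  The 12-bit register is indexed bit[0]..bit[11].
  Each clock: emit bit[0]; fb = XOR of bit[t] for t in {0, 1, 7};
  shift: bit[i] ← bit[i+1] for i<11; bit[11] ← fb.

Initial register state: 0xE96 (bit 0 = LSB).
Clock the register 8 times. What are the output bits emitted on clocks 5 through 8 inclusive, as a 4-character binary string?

1001

reg_0 = 0xE96
clock 1: out=0, reg = 0x74B
clock 2: out=1, reg = 0x3A5
clock 3: out=1, reg = 0x1D2
clock 4: out=0, reg = 0x0E9
clock 5: out=1, reg = 0x074
clock 6: out=0, reg = 0x03A
clock 7: out=0, reg = 0x81D
clock 8: out=1, reg = 0xC0E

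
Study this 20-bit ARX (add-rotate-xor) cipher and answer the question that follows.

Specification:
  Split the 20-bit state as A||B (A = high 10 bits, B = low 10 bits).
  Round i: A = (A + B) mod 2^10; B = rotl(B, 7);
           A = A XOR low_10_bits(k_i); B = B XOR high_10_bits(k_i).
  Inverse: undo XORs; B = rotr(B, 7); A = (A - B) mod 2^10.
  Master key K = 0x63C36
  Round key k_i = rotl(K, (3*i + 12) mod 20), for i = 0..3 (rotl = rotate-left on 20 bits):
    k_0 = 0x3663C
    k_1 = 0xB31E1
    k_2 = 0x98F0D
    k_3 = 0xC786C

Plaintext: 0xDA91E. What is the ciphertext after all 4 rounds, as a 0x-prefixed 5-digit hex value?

0xF21EC

s_0 = plaintext = 0xDA91E
s_1 = Round(s_0, k_0) = 0xAD3FA
s_2 = Round(s_1, k_1) = 0xD3FB3
s_3 = Round(s_2, k_2) = 0x03F95
s_4 = Round(s_3, k_3) = 0xF21EC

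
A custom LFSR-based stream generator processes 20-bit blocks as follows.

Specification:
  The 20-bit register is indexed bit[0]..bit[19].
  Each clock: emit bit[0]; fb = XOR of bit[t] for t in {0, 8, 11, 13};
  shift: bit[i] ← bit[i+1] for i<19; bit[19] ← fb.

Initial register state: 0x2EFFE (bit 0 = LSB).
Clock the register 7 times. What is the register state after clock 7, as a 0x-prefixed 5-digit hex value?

0xB65DF

reg_0 = 0x2EFFE
clock 1: out=0, reg = 0x977FF
clock 2: out=1, reg = 0xCBBFF
clock 3: out=1, reg = 0x65DFF
clock 4: out=1, reg = 0xB2EFF
clock 5: out=1, reg = 0xD977F
clock 6: out=1, reg = 0x6CBBF
clock 7: out=1, reg = 0xB65DF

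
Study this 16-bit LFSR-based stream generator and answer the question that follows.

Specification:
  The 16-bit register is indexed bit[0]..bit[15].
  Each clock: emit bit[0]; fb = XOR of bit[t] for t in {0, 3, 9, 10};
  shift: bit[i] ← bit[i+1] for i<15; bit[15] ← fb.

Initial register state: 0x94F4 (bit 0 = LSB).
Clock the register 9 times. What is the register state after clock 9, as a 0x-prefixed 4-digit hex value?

reg_0 = 0x94F4
clock 1: out=0, reg = 0xCA7A
clock 2: out=0, reg = 0x653D
clock 3: out=1, reg = 0xB29E
clock 4: out=0, reg = 0x594F
clock 5: out=1, reg = 0x2CA7
clock 6: out=1, reg = 0x1653
clock 7: out=1, reg = 0x8B29
clock 8: out=1, reg = 0xC594
clock 9: out=0, reg = 0xE2CA

0xE2CA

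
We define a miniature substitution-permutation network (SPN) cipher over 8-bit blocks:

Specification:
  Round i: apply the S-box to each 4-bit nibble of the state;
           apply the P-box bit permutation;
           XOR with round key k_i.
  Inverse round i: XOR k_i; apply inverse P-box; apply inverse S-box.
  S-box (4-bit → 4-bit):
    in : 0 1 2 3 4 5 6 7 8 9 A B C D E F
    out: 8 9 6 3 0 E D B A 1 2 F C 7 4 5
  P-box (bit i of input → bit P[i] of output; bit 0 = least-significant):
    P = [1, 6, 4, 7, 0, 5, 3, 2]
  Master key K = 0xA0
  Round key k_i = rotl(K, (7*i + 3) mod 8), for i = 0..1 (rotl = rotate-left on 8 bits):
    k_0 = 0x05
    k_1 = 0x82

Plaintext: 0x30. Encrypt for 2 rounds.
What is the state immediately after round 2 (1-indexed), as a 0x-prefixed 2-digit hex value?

s_0 = plaintext = 0x30
s_1 = Round(s_0, k_0) = 0xA4
s_2 = Round(s_1, k_1) = 0xA2

0xA2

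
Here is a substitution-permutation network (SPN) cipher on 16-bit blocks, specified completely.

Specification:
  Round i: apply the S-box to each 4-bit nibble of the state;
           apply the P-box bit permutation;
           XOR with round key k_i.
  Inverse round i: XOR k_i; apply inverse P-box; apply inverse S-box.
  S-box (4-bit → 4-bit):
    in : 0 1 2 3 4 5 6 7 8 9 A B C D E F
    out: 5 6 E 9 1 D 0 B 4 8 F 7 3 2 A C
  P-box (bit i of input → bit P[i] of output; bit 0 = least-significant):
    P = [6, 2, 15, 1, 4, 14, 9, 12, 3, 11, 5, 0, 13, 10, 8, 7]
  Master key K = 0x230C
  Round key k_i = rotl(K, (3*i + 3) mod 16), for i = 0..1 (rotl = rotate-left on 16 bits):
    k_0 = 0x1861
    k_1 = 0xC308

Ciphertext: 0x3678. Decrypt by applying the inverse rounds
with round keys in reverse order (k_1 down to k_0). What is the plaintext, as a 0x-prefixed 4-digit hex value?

0x4948

s_0 = ciphertext = 0x3678
s_1 = InvRound(s_0, k_1) = 0xB870
s_2 = InvRound(s_1, k_0) = 0x4948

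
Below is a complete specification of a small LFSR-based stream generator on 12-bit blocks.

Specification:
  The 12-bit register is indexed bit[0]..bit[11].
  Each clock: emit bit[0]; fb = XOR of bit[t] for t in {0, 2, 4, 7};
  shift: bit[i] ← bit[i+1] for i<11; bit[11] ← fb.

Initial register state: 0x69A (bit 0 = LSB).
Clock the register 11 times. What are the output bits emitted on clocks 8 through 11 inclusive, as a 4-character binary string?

1011

reg_0 = 0x69A
clock 1: out=0, reg = 0x34D
clock 2: out=1, reg = 0x1A6
clock 3: out=0, reg = 0x0D3
clock 4: out=1, reg = 0x869
clock 5: out=1, reg = 0xC34
clock 6: out=0, reg = 0x61A
clock 7: out=0, reg = 0xB0D
clock 8: out=1, reg = 0x586
clock 9: out=0, reg = 0x2C3
clock 10: out=1, reg = 0x161
clock 11: out=1, reg = 0x8B0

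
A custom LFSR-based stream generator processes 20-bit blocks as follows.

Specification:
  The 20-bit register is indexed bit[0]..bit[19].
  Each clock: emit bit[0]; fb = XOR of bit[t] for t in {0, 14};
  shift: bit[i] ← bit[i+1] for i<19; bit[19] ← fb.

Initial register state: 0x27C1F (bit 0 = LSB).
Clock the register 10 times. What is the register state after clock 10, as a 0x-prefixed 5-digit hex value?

reg_0 = 0x27C1F
clock 1: out=1, reg = 0x13E0F
clock 2: out=1, reg = 0x89F07
clock 3: out=1, reg = 0xC4F83
clock 4: out=1, reg = 0x627C1
clock 5: out=1, reg = 0xB13E0
clock 6: out=0, reg = 0x589F0
clock 7: out=0, reg = 0x2C4F8
clock 8: out=0, reg = 0x9627C
clock 9: out=0, reg = 0xCB13E
clock 10: out=0, reg = 0x6589F

0x6589F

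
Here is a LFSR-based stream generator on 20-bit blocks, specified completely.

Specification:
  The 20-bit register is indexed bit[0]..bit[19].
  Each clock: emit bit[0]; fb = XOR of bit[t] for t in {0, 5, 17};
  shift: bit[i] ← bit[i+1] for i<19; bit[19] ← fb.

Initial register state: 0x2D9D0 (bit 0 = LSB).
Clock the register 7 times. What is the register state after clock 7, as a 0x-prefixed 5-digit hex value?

reg_0 = 0x2D9D0
clock 1: out=0, reg = 0x96CE8
clock 2: out=0, reg = 0xCB674
clock 3: out=0, reg = 0xE5B3A
clock 4: out=0, reg = 0x72D9D
clock 5: out=1, reg = 0x396CE
clock 6: out=0, reg = 0x9CB67
clock 7: out=1, reg = 0x4E5B3

0x4E5B3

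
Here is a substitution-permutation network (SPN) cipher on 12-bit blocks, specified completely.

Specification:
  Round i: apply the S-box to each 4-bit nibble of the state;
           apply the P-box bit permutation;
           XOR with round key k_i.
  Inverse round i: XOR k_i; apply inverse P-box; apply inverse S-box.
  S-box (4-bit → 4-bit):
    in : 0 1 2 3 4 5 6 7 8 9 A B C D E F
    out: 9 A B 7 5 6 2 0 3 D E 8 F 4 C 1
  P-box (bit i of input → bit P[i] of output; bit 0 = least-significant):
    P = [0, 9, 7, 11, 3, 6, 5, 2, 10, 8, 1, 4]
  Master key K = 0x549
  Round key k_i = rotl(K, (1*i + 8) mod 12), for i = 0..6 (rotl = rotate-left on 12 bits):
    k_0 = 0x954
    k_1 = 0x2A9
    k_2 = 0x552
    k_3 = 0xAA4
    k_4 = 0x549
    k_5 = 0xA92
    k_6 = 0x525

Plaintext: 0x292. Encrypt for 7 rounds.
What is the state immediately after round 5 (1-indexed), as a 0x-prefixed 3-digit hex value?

0x884

s_0 = plaintext = 0x292
s_1 = Round(s_0, k_0) = 0x669
s_2 = Round(s_1, k_1) = 0xB68
s_3 = Round(s_2, k_2) = 0x703
s_4 = Round(s_3, k_3) = 0x829
s_5 = Round(s_4, k_4) = 0x884
s_6 = Round(s_5, k_5) = 0xF5B
s_7 = Round(s_6, k_6) = 0x945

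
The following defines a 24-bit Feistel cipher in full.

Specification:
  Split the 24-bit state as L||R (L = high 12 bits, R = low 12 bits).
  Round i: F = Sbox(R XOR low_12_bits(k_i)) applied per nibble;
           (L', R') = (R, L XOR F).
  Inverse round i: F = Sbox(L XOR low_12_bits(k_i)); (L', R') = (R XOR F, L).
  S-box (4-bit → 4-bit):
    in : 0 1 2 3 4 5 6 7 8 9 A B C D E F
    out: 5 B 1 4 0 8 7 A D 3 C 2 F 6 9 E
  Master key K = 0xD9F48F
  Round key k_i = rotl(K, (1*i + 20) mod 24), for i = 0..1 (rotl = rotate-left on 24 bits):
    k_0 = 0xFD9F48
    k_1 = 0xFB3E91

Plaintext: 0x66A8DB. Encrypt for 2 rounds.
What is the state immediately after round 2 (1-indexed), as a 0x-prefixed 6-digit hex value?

s_0 = plaintext = 0x66A8DB
s_1 = Round(s_0, k_0) = 0x8DBC5E
s_2 = Round(s_1, k_1) = 0xC5E925

0xC5E925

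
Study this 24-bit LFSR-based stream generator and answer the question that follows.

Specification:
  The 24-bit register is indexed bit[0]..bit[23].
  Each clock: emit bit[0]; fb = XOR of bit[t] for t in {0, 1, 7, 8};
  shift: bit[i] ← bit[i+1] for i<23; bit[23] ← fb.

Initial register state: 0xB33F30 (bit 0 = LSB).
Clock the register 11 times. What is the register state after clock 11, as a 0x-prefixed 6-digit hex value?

reg_0 = 0xB33F30
clock 1: out=0, reg = 0xD99F98
clock 2: out=0, reg = 0x6CCFCC
clock 3: out=0, reg = 0x3667E6
clock 4: out=0, reg = 0x9B33F3
clock 5: out=1, reg = 0x4D99F9
clock 6: out=1, reg = 0xA6CCFC
clock 7: out=0, reg = 0xD3667E
clock 8: out=0, reg = 0xE9B33F
clock 9: out=1, reg = 0xF4D99F
clock 10: out=1, reg = 0x7A6CCF
clock 11: out=1, reg = 0xBD3667

0xBD3667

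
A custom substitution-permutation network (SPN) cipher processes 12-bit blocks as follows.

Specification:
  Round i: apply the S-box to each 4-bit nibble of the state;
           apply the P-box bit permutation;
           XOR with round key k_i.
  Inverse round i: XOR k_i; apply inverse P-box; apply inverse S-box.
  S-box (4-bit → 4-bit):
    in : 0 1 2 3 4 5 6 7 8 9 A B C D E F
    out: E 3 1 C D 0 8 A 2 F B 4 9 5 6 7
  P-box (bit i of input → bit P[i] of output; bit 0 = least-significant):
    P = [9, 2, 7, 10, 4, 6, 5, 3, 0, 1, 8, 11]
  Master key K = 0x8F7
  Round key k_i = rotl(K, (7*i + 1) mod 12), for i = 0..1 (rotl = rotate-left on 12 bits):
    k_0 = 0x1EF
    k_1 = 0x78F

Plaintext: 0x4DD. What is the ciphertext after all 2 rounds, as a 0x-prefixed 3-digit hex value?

s_0 = plaintext = 0x4DD
s_1 = Round(s_0, k_0) = 0xA5E
s_2 = Round(s_1, k_1) = 0xF08

0xF08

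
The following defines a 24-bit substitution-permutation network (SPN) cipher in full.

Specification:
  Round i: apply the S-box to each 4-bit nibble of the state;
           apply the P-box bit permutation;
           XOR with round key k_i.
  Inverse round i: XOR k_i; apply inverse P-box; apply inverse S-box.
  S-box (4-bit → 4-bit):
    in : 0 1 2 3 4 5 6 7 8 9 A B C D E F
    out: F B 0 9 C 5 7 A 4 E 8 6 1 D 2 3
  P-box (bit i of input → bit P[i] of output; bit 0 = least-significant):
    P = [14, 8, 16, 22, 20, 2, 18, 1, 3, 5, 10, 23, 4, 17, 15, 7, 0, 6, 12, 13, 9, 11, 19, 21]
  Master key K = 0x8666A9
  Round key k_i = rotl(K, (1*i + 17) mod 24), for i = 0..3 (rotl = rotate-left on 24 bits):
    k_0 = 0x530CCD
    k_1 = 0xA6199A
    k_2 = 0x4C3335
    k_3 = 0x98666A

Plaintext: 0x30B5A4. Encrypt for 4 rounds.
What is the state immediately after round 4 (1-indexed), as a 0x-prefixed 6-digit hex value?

s_0 = plaintext = 0x30B5A4
s_1 = Round(s_0, k_0) = 0x30BA86
s_2 = Round(s_1, k_1) = 0x01EADB
s_3 = Round(s_2, k_2) = 0xF31876
s_4 = Round(s_3, k_3) = 0x9B09FD

0x9B09FD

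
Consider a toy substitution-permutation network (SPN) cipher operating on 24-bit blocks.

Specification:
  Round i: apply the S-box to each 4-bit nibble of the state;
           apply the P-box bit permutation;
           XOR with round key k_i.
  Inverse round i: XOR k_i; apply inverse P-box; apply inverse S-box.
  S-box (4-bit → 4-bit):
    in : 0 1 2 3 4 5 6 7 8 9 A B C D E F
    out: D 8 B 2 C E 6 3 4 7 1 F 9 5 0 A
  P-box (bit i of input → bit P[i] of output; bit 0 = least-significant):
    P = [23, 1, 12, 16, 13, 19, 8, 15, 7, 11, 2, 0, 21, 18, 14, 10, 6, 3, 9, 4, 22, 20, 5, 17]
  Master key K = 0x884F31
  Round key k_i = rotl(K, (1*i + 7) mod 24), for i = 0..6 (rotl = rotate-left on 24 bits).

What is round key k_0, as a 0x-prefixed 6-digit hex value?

0x2798C4

K = 0x884F31
k_0 = rotl(K, (1*0+7) mod 24) = rotl(K, 7) = 0x2798C4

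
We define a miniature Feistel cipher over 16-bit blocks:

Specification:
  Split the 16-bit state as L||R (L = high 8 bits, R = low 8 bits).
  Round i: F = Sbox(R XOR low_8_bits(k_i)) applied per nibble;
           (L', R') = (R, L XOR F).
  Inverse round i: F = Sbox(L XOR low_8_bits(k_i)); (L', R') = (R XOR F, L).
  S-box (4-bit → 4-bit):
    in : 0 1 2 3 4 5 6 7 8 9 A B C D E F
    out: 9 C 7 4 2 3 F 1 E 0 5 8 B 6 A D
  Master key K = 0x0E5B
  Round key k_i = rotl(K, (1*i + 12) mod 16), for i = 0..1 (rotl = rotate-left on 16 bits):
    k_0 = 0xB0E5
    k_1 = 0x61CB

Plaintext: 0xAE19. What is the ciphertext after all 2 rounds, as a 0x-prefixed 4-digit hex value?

s_0 = plaintext = 0xAE19
s_1 = Round(s_0, k_0) = 0x1975
s_2 = Round(s_1, k_1) = 0x7593

0x7593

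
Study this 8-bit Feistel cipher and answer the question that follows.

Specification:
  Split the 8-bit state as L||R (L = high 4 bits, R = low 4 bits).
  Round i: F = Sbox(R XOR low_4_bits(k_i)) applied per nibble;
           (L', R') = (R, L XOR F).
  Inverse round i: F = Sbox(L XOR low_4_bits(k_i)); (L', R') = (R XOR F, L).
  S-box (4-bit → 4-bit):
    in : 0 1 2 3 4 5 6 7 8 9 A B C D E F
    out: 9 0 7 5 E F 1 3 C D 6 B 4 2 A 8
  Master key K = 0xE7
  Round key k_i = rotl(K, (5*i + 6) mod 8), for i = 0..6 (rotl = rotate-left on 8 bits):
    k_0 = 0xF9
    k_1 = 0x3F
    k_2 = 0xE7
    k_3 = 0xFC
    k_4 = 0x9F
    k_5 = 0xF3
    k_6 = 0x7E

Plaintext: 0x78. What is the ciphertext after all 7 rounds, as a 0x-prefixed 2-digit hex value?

s_0 = plaintext = 0x78
s_1 = Round(s_0, k_0) = 0x87
s_2 = Round(s_1, k_1) = 0x74
s_3 = Round(s_2, k_2) = 0x42
s_4 = Round(s_3, k_3) = 0x2E
s_5 = Round(s_4, k_4) = 0xE2
s_6 = Round(s_5, k_5) = 0x2E
s_7 = Round(s_6, k_6) = 0xEB

0xEB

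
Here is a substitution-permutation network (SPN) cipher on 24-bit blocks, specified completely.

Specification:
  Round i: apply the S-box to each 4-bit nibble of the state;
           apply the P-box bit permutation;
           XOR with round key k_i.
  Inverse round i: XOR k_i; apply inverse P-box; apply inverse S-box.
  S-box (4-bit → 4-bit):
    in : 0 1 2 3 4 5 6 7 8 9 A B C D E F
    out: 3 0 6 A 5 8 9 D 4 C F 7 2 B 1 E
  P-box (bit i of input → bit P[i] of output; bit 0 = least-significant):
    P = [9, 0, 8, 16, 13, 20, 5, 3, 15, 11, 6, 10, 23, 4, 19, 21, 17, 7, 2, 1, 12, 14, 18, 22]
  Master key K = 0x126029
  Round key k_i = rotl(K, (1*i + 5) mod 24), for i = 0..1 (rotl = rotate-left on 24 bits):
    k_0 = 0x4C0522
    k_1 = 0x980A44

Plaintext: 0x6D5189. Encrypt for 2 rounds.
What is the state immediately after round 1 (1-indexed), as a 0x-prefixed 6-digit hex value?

s_0 = plaintext = 0x6D5189
s_1 = Round(s_0, k_0) = 0x2F1480
s_2 = Round(s_1, k_1) = 0x9CC8A3

0x2F1480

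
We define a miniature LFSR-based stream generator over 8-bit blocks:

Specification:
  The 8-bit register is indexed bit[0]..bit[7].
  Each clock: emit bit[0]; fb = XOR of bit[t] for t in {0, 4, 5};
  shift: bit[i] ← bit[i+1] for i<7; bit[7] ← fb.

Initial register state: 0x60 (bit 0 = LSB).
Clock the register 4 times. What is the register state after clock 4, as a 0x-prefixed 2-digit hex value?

0xD6

reg_0 = 0x60
clock 1: out=0, reg = 0xB0
clock 2: out=0, reg = 0x58
clock 3: out=0, reg = 0xAC
clock 4: out=0, reg = 0xD6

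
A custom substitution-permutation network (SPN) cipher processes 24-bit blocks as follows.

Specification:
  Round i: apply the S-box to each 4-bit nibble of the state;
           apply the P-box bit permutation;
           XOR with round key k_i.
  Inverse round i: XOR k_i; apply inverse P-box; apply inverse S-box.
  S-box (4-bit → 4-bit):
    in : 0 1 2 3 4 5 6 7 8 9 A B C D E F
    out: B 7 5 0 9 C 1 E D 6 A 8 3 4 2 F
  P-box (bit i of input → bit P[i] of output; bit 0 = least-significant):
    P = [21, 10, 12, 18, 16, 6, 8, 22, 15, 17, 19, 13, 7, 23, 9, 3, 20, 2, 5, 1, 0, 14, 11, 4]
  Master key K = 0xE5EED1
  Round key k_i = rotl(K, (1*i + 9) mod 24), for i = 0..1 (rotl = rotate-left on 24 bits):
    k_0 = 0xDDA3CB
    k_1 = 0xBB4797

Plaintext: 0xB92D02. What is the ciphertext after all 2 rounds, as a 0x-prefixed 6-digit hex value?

s_0 = plaintext = 0xB92D02
s_1 = Round(s_0, k_0) = 0xB4B13F
s_2 = Round(s_1, k_1) = 0x85D38D

0x85D38D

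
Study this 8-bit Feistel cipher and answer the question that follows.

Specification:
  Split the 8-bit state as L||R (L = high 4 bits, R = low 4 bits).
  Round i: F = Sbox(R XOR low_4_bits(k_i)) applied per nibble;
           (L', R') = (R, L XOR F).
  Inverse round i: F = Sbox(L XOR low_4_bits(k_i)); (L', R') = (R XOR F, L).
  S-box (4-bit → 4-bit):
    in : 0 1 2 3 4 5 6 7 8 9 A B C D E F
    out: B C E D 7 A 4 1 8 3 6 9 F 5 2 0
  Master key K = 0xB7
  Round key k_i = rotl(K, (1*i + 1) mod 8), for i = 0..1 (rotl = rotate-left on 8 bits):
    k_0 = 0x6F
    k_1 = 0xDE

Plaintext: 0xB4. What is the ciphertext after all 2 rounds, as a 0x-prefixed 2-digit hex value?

0x2B

s_0 = plaintext = 0xB4
s_1 = Round(s_0, k_0) = 0x42
s_2 = Round(s_1, k_1) = 0x2B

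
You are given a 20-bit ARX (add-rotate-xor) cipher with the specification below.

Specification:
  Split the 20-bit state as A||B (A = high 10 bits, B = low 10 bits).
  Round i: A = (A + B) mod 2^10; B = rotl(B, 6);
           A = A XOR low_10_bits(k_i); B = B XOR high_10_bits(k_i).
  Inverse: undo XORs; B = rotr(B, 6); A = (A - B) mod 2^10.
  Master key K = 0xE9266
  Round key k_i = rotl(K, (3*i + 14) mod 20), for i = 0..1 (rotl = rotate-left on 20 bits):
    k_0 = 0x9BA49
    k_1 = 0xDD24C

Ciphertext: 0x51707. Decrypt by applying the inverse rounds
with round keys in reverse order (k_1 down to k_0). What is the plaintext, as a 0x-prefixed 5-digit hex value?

0xE71F5

s_0 = ciphertext = 0x51707
s_1 = InvRound(s_0, k_1) = 0xF6331
s_2 = InvRound(s_1, k_0) = 0xE71F5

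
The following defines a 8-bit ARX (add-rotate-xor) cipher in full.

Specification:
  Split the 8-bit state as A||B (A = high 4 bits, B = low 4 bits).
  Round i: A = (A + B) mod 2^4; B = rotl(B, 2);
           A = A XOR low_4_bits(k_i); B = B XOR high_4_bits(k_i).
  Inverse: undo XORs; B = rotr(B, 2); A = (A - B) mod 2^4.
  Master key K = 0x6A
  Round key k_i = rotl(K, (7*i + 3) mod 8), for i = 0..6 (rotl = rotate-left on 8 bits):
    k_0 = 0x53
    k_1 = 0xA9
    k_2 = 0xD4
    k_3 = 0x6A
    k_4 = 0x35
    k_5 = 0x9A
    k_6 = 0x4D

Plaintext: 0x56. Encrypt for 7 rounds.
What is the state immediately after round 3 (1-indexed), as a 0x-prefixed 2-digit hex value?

0x2B

s_0 = plaintext = 0x56
s_1 = Round(s_0, k_0) = 0x8C
s_2 = Round(s_1, k_1) = 0xD9
s_3 = Round(s_2, k_2) = 0x2B
s_4 = Round(s_3, k_3) = 0x78
s_5 = Round(s_4, k_4) = 0xA1
s_6 = Round(s_5, k_5) = 0x1D
s_7 = Round(s_6, k_6) = 0x33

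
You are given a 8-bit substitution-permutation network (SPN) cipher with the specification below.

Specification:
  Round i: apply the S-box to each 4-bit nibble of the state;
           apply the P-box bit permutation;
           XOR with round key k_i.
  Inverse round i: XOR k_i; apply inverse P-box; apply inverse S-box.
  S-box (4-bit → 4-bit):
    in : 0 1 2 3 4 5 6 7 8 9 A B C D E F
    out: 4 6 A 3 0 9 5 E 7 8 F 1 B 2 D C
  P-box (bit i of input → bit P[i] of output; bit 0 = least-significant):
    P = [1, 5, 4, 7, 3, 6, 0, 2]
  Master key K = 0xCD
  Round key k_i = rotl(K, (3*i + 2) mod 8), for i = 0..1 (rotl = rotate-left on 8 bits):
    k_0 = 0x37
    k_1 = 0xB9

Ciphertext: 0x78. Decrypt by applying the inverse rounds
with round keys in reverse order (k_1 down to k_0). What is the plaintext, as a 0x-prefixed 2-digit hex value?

0x53

s_0 = ciphertext = 0x78
s_1 = InvRound(s_0, k_1) = 0x19
s_2 = InvRound(s_1, k_0) = 0x53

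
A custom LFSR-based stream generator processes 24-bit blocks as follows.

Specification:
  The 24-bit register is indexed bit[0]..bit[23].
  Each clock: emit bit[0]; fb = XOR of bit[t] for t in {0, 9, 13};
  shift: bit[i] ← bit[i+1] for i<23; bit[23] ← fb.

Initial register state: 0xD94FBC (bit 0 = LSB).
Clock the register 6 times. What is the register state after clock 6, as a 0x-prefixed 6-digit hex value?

reg_0 = 0xD94FBC
clock 1: out=0, reg = 0xECA7DE
clock 2: out=0, reg = 0x7653EF
clock 3: out=1, reg = 0x3B29F7
clock 4: out=1, reg = 0x1D94FB
clock 5: out=1, reg = 0x8ECA7D
clock 6: out=1, reg = 0x47653E

0x47653E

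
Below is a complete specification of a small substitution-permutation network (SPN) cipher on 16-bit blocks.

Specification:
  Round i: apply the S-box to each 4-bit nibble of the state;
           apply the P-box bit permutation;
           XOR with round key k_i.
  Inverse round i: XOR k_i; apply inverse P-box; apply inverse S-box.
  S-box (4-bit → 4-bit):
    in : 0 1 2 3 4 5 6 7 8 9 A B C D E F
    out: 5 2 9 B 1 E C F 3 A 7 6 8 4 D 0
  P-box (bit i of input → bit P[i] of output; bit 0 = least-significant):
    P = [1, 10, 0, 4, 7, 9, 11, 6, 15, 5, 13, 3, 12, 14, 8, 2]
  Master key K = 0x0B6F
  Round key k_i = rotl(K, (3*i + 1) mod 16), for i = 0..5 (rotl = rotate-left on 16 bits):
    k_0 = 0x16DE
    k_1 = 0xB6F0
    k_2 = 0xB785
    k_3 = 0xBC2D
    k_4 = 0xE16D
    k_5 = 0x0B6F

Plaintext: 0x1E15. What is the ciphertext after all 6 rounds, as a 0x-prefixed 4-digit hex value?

0x07B7

s_0 = plaintext = 0x1E15
s_1 = Round(s_0, k_0) = 0xF0C7
s_2 = Round(s_1, k_1) = 0x12A3
s_3 = Round(s_2, k_2) = 0x791F
s_4 = Round(s_3, k_3) = 0xEF01
s_5 = Round(s_4, k_4) = 0xFCE9
s_6 = Round(s_5, k_5) = 0x07B7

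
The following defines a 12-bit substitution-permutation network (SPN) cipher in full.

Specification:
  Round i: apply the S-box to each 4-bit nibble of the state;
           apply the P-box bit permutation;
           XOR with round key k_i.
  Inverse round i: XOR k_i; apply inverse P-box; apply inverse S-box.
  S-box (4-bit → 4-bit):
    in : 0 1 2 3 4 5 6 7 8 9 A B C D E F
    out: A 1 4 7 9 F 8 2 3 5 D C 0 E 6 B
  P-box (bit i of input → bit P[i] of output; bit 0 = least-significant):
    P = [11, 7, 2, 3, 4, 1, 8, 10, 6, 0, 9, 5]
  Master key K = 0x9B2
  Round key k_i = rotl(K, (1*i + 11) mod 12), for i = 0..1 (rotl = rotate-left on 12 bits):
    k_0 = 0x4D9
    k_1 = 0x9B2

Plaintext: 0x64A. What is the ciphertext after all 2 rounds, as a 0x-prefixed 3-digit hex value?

s_0 = plaintext = 0x64A
s_1 = Round(s_0, k_0) = 0x8E5
s_2 = Round(s_1, k_1) = 0x07D

0x07D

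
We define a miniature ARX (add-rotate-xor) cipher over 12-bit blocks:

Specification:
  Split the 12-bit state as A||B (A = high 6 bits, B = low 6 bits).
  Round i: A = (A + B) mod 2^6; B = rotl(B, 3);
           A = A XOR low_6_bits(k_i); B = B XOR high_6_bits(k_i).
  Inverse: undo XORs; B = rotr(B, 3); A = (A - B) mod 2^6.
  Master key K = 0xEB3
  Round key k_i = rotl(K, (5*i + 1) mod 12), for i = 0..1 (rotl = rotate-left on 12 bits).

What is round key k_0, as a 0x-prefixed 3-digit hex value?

0xD67

K = 0xEB3
k_0 = rotl(K, (5*0+1) mod 12) = rotl(K, 1) = 0xD67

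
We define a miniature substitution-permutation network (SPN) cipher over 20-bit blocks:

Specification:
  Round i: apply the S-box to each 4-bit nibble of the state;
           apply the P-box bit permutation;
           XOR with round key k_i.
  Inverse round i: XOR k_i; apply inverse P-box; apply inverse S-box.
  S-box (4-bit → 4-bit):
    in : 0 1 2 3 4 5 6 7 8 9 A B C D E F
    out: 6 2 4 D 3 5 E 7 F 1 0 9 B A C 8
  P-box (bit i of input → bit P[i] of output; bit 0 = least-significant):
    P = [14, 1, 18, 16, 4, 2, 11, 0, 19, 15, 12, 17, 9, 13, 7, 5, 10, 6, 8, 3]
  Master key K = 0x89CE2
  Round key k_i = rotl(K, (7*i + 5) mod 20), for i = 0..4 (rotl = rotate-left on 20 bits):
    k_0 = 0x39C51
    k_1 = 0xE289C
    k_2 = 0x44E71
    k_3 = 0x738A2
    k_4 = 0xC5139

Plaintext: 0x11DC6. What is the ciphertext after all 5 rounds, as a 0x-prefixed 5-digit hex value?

0xCF34C

s_0 = plaintext = 0x11DC6
s_1 = Round(s_0, k_0) = 0x43C06
s_2 = Round(s_1, k_1) = 0x1A67A
s_3 = Round(s_2, k_2) = 0x6D625
s_4 = Round(s_3, k_3) = 0x1C1CA
s_5 = Round(s_4, k_4) = 0xCF34C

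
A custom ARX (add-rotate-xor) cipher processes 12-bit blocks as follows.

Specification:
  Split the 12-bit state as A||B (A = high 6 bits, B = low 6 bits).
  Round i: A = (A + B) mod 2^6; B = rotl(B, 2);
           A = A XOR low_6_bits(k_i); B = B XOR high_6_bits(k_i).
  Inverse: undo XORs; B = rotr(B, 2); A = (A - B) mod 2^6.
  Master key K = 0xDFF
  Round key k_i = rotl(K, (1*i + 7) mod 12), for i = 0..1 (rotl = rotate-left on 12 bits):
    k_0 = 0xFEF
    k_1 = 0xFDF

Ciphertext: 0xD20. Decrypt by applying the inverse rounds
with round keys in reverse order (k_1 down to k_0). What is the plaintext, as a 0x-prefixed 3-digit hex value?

s_0 = ciphertext = 0xD20
s_1 = InvRound(s_0, k_1) = 0xD37
s_2 = InvRound(s_1, k_0) = 0x642

0x642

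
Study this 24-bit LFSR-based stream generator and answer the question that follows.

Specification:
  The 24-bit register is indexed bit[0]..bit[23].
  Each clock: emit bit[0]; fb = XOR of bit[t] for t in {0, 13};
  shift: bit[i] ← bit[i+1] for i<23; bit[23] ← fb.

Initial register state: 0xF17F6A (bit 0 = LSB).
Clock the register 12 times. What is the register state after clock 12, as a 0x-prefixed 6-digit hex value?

reg_0 = 0xF17F6A
clock 1: out=0, reg = 0xF8BFB5
clock 2: out=1, reg = 0x7C5FDA
clock 3: out=0, reg = 0x3E2FED
clock 4: out=1, reg = 0x1F17F6
clock 5: out=0, reg = 0x0F8BFB
clock 6: out=1, reg = 0x87C5FD
clock 7: out=1, reg = 0xC3E2FE
clock 8: out=0, reg = 0xE1F17F
clock 9: out=1, reg = 0x70F8BF
clock 10: out=1, reg = 0x387C5F
clock 11: out=1, reg = 0x1C3E2F
clock 12: out=1, reg = 0x0E1F17

0x0E1F17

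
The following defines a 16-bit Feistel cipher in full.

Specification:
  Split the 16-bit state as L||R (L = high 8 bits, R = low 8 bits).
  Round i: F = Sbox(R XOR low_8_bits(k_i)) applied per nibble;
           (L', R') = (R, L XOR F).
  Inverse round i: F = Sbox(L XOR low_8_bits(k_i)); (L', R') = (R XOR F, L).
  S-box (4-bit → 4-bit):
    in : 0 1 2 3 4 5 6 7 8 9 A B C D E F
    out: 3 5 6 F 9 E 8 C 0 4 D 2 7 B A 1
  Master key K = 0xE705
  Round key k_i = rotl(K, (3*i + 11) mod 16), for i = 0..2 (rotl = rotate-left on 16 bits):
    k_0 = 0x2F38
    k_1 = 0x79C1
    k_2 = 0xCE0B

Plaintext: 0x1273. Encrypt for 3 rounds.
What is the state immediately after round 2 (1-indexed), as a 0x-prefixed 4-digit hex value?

0x80E6

s_0 = plaintext = 0x1273
s_1 = Round(s_0, k_0) = 0x7380
s_2 = Round(s_1, k_1) = 0x80E6
s_3 = Round(s_2, k_2) = 0xE62B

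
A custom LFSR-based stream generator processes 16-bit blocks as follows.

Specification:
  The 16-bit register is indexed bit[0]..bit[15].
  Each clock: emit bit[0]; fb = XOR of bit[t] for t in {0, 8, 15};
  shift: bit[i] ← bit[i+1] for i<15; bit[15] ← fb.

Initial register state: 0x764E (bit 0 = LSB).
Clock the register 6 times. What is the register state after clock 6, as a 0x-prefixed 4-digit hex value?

reg_0 = 0x764E
clock 1: out=0, reg = 0x3B27
clock 2: out=1, reg = 0x1D93
clock 3: out=1, reg = 0x0EC9
clock 4: out=1, reg = 0x8764
clock 5: out=0, reg = 0x43B2
clock 6: out=0, reg = 0xA1D9

0xA1D9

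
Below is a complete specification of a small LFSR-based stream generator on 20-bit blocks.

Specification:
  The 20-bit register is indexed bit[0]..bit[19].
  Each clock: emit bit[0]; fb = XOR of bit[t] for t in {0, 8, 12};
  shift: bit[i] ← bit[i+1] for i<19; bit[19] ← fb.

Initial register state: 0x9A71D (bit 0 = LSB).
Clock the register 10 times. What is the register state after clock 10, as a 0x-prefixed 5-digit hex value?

reg_0 = 0x9A71D
clock 1: out=1, reg = 0x4D38E
clock 2: out=0, reg = 0x269C7
clock 3: out=1, reg = 0x134E3
clock 4: out=1, reg = 0x09A71
clock 5: out=1, reg = 0x04D38
clock 6: out=0, reg = 0x8269C
clock 7: out=0, reg = 0x4134E
clock 8: out=0, reg = 0x209A7
clock 9: out=1, reg = 0x104D3
clock 10: out=1, reg = 0x88269

0x88269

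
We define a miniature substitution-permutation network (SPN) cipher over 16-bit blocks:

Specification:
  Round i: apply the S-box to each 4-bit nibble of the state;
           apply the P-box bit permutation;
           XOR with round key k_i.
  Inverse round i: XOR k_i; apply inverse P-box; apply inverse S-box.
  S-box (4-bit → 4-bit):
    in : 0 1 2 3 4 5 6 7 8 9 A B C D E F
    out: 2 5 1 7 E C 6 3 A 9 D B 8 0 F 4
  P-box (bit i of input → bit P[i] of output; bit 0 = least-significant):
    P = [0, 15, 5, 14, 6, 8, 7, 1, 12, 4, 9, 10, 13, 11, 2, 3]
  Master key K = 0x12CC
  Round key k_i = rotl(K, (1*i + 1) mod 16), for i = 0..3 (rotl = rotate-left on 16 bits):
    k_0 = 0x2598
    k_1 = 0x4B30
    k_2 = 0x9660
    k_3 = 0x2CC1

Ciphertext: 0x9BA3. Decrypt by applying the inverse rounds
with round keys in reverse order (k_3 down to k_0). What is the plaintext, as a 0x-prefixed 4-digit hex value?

0xFF2F

s_0 = ciphertext = 0x9BA3
s_1 = InvRound(s_0, k_3) = 0x2AB6
s_2 = InvRound(s_1, k_2) = 0x3BA0
s_3 = InvRound(s_2, k_1) = 0x27FC
s_4 = InvRound(s_3, k_0) = 0xFF2F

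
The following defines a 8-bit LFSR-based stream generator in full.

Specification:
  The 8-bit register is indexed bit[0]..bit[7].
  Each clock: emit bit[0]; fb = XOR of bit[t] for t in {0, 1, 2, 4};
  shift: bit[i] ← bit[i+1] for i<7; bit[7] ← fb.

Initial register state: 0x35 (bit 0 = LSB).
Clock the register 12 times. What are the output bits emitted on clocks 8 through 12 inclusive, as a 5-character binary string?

reg_0 = 0x35
clock 1: out=1, reg = 0x9A
clock 2: out=0, reg = 0x4D
clock 3: out=1, reg = 0x26
clock 4: out=0, reg = 0x13
clock 5: out=1, reg = 0x89
clock 6: out=1, reg = 0xC4
clock 7: out=0, reg = 0xE2
clock 8: out=0, reg = 0xF1
clock 9: out=1, reg = 0x78
clock 10: out=0, reg = 0xBC
clock 11: out=0, reg = 0x5E
clock 12: out=0, reg = 0xAF

01000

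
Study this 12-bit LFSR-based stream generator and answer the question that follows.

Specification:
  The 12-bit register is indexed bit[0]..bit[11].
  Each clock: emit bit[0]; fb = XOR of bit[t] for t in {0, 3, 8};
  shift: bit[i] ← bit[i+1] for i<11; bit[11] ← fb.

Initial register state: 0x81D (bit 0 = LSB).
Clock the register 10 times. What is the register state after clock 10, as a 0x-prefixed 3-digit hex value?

0x9DA

reg_0 = 0x81D
clock 1: out=1, reg = 0x40E
clock 2: out=0, reg = 0xA07
clock 3: out=1, reg = 0xD03
clock 4: out=1, reg = 0x681
clock 5: out=1, reg = 0xB40
clock 6: out=0, reg = 0xDA0
clock 7: out=0, reg = 0xED0
clock 8: out=0, reg = 0x768
clock 9: out=0, reg = 0x3B4
clock 10: out=0, reg = 0x9DA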